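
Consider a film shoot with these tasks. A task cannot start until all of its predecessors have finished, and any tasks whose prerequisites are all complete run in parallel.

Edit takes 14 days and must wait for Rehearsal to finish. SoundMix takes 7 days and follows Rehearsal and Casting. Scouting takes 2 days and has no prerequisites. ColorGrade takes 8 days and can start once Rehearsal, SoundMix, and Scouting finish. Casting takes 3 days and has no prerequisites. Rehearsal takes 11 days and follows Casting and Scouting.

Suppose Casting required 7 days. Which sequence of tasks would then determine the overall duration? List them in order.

Baseline: Casting→Rehearsal→SoundMix→ColorGrade = 3+11+7+8 = 29 → 29 days.
Since Casting is critical, the +4 change carries straight to that chain (now 33 days).
That remains the longest chain; total 33 days.

Casting, Rehearsal, SoundMix, ColorGrade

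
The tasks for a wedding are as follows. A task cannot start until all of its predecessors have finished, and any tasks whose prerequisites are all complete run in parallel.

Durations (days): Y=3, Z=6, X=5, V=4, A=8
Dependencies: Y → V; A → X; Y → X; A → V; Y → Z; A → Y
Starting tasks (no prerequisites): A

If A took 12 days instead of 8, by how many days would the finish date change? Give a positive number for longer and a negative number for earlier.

Critical path before the change: A→Y→Z = 8+3+6 = 17 giving 17 days.
A lies on that path, so at 12 days the path becomes 21 days.
That remains the longest chain; total 21 days.
Change in finish: 21 − 17 = +4 days.

4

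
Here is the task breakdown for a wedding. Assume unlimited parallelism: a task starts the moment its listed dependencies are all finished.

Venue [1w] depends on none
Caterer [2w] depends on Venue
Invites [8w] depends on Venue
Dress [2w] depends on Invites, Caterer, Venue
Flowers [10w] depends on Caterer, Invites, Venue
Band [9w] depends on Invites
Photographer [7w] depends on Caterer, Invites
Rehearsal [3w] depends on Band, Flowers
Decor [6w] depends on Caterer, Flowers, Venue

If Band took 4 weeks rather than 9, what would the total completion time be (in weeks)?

25

Actual critical path: Venue→Invites→Flowers→Decor = 1+8+10+6 = 25 ⇒ 25 weeks.
The longest path through Band is only 21 weeks, so Band has float 4.
That remains the longest chain; total 25 weeks.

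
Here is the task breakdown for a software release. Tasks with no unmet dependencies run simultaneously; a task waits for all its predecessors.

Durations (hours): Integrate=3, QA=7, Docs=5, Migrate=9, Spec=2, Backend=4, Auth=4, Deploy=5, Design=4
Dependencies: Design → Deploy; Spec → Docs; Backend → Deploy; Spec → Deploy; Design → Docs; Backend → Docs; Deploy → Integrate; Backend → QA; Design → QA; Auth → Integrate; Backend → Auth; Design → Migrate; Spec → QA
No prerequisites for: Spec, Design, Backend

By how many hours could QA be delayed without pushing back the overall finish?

2

The longest chain is Design→Migrate = 4+9 = 13; overall finish 13 hours.
Longest path through QA: 11 hours (earliest finish 11, latest finish 13).
Slack of QA = 6 − 4 = 2 hours.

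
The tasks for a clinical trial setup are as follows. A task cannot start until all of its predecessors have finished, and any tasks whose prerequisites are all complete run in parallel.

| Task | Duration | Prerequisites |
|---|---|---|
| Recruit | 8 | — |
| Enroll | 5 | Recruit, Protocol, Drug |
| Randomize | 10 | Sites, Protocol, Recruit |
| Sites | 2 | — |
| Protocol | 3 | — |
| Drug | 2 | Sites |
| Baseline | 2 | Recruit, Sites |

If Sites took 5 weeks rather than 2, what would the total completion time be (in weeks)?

Actual critical path: Recruit→Randomize = 8+10 = 18 ⇒ 18 weeks.
Sites has 6 weeks of float (longest path through it is 12).
No other chain overtakes it, so the finish is 18 weeks.

18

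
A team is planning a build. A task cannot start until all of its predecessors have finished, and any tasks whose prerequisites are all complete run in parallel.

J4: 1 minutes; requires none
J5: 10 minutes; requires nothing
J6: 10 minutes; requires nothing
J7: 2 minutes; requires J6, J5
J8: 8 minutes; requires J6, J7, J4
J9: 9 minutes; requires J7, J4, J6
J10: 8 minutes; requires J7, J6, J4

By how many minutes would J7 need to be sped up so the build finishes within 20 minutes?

1

Current finish: 21 minutes; target: 20.
J7 is on every critical path, so each minute cut from J7 cuts the finish by one (this holds down to a finish of 20).
Need 21 − 20 = 1 minute off J7 → J7 becomes 1 minute, finish becomes 20.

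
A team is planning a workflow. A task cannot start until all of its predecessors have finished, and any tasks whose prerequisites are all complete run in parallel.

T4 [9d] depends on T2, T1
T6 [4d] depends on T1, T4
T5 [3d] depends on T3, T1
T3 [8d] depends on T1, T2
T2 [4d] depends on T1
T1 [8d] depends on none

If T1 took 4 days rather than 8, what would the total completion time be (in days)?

As given, the longest chain is T1→T2→T4→T6 = 8+4+9+4 = 25, so the finish is 25 days.
T1 lies on that path, so at 4 days the path becomes 21 days.
That remains the longest chain; total 21 days.

21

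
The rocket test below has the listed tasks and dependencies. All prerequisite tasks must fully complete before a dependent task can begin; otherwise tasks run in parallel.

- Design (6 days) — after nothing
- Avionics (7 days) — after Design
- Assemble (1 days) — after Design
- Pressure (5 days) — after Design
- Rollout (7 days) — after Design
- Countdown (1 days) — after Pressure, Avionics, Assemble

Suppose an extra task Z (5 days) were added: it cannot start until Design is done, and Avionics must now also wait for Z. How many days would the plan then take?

19

Originally the plan takes 14 days.
With Z inserted, Avionics now waits for max(Design, Z).
New critical path: Design→Z→Avionics→Countdown = 6+5+7+1 = 19 ⇒ 19 days.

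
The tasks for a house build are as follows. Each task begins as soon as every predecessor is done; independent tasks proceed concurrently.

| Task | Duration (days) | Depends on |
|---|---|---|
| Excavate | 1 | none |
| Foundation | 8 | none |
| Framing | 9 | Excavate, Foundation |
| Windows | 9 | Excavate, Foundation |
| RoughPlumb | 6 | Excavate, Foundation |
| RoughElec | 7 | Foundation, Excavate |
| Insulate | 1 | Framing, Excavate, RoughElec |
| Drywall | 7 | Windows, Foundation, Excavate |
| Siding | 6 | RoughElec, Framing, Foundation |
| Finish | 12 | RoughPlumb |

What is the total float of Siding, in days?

Critical path: Foundation→RoughPlumb→Finish = 8+6+12 = 26, so the finish is 26 days.
Siding finishes as early as 23 and must finish by 26.
So Siding can slip 26 − 23 = 3 days.

3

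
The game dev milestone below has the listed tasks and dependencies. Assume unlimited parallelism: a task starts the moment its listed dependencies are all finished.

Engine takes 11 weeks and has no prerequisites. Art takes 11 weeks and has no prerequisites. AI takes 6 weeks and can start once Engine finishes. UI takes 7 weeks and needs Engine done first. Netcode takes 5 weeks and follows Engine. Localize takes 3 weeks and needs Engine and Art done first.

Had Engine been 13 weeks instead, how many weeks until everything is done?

As given, the longest chain is Engine→UI = 11+7 = 18, so the finish is 18 weeks.
Since Engine is critical, the +2 change carries straight to that chain (now 20 weeks).
The critical path is still Engine→UI; finish is now 20 weeks.

20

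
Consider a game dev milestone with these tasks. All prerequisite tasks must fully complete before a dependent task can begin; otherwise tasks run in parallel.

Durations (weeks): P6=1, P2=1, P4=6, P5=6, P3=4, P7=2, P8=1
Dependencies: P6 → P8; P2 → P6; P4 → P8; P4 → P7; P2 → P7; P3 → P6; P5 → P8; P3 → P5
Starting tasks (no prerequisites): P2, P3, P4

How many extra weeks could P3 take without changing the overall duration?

The longest chain is P3→P5→P8 = 4+6+1 = 11; overall finish 11 weeks.
The longest chain containing P3 totals 11 weeks.
Slack of P3 = 0 − 0 = 0 weeks.

0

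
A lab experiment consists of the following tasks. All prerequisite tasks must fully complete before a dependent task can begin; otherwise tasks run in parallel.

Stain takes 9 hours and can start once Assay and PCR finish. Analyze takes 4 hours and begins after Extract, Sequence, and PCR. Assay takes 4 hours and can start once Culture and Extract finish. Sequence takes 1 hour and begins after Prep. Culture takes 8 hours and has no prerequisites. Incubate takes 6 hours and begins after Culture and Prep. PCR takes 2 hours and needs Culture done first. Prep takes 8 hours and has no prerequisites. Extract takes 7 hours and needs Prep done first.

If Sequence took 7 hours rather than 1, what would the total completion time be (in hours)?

Critical path before the change: Prep→Extract→Assay→Stain = 8+7+4+9 = 28 giving 28 hours.
Sequence has 15 hours of float (longest path through it is 13).
That remains the longest chain; total 28 hours.

28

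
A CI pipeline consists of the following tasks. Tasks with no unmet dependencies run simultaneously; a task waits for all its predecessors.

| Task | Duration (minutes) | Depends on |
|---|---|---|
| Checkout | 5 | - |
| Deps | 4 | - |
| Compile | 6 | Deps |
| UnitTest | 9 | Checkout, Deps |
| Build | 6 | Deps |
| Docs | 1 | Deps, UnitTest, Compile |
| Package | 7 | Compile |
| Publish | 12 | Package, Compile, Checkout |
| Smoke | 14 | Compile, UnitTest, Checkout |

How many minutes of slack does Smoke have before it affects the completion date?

1

Deps→Compile→Package→Publish = 4+6+7+12 = 29 sets the makespan at 29 minutes.
Longest path through Smoke: 28 minutes (earliest finish 28, latest finish 29).
Float = 29 − 28 = 1.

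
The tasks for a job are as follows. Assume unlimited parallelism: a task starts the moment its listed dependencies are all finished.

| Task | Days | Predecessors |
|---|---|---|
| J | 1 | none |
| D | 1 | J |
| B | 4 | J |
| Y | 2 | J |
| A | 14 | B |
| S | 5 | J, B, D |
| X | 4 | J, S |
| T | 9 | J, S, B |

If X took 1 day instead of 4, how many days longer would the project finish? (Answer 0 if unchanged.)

0

Critical path before the change: J→B→A = 1+4+14 = 19 giving 19 days.
The longest path through X is only 14 days, so X has float 5.
That remains the longest chain; total 19 days.
Change in finish: 19 − 19 = +0 days.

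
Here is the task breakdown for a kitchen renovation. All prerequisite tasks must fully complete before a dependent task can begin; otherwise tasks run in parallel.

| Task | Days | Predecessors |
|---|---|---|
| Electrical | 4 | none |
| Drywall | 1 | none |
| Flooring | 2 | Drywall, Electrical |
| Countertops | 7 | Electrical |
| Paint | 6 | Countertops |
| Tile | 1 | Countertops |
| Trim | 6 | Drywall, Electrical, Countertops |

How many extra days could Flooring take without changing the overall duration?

The longest chain is Electrical→Countertops→Paint = 4+7+6 = 17; overall finish 17 days.
Flooring finishes as early as 6 and must finish by 17.
Float = 17 − 6 = 11.

11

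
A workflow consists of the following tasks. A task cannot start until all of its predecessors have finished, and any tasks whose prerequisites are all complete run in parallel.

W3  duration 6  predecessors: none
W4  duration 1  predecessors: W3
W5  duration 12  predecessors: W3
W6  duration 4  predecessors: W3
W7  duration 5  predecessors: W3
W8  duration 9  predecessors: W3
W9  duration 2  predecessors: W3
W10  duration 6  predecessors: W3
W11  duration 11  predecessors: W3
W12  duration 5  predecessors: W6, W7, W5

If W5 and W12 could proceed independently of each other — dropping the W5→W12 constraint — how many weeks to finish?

With the dependency in place, W3→W5→W12 = 6+12+5 = 23 sets the finish at 23 weeks.
Without W5→W12, W12's earliest start moves from 18 to 11.
The longest chain is now W3→W5 = 6+12 = 18, so the schedule takes 18 weeks.

18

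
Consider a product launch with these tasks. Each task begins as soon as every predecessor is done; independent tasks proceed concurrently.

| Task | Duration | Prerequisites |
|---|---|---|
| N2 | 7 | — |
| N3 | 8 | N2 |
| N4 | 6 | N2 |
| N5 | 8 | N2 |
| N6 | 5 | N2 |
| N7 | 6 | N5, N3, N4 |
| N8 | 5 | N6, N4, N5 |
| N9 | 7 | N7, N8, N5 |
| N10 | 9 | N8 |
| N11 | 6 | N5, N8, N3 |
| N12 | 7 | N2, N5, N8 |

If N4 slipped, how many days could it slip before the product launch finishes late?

N2→N5→N8→N10 = 7+8+5+9 = 29 sets the makespan at 29 days.
Longest path through N4: 27 days (earliest finish 13, latest finish 15).
Slack of N4 = 9 − 7 = 2 days.

2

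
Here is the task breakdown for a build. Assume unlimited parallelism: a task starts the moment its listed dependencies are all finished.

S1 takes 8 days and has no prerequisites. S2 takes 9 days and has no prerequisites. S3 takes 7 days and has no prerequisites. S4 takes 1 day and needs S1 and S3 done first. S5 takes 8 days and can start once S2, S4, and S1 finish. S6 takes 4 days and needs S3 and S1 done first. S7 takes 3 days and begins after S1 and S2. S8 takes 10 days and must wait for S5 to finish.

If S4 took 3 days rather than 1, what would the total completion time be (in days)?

29

Actual critical path: S1→S4→S5→S8 = 8+1+8+10 = 27 ⇒ 27 days.
S4 is on the critical path; changing it to 3 makes that path 29 days.
That remains the longest chain; total 29 days.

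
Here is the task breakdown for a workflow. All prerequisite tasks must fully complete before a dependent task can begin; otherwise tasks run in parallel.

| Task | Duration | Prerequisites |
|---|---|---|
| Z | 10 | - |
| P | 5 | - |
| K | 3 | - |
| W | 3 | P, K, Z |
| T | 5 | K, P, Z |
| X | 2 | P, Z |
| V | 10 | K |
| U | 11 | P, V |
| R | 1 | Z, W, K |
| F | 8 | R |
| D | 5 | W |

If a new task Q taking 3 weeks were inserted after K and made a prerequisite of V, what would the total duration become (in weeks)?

Originally the job takes 24 weeks.
With Q inserted, V now waits for max(K, Q).
New critical path: K→Q→V→U = 3+3+10+11 = 27 ⇒ 27 weeks.

27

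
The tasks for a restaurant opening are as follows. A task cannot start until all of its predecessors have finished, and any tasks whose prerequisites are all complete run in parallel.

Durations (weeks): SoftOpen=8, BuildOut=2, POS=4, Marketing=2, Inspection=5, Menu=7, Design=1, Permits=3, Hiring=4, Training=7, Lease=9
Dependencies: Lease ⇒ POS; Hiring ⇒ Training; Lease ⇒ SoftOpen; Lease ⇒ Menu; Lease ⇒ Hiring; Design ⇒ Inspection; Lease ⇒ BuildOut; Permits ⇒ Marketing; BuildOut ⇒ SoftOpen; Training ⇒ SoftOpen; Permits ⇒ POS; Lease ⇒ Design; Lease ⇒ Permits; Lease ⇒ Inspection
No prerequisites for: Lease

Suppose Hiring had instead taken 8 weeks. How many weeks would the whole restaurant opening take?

The binding path is Lease→Hiring→Training→SoftOpen = 9+4+7+8 = 28; finish at 28 weeks.
Hiring is on the critical path; changing it to 8 makes that path 32 weeks.
That remains the longest chain; total 32 weeks.

32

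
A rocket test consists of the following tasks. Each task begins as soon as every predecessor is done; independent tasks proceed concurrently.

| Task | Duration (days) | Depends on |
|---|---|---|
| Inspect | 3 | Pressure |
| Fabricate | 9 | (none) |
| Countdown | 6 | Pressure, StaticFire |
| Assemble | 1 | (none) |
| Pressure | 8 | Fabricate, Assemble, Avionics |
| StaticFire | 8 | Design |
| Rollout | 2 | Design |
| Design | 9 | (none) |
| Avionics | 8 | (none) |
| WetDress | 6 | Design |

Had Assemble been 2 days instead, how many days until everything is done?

23

The binding path is Design→StaticFire→Countdown = 9+8+6 = 23; finish at 23 days.
Assemble is off the critical path — its longest chain is 15 days, giving 8 of slack.
The critical path is still Design→StaticFire→Countdown; finish is now 23 days.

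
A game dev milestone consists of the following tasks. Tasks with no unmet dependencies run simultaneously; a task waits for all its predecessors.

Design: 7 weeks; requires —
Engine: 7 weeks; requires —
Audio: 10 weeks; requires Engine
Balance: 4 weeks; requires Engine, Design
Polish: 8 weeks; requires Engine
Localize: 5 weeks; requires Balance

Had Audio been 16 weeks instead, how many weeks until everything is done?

23

The binding path is Engine→Audio = 7+10 = 17; finish at 17 weeks.
Since Audio is critical, the +6 change carries straight to that chain (now 23 weeks).
No other chain overtakes it, so the finish is 23 weeks.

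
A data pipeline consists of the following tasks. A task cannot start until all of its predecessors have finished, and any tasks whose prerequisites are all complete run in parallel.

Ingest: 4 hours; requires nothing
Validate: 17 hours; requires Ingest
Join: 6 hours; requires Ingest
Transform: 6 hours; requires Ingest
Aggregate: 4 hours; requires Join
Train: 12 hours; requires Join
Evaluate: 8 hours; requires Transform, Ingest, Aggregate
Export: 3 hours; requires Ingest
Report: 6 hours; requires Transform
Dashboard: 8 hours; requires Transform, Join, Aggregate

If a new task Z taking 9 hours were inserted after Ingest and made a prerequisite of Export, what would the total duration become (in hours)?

22

Originally the schedule takes 22 hours.
With Z inserted, Export now waits for max(Ingest, Z).
New critical path: Ingest→Join→Aggregate→Evaluate = 4+6+4+8 = 22 ⇒ 22 hours.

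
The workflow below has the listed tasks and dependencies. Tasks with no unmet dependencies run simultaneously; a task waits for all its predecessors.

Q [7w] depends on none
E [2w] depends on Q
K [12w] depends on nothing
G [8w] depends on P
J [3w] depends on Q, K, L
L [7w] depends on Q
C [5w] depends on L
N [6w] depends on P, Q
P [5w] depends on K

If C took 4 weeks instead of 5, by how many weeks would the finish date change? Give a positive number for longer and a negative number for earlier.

Critical path before the change: K→P→G = 12+5+8 = 25 giving 25 weeks.
C is off the critical path — its longest chain is 19 weeks, giving 6 of slack.
That remains the longest chain; total 25 weeks.
Change in finish: 25 − 25 = +0 weeks.

0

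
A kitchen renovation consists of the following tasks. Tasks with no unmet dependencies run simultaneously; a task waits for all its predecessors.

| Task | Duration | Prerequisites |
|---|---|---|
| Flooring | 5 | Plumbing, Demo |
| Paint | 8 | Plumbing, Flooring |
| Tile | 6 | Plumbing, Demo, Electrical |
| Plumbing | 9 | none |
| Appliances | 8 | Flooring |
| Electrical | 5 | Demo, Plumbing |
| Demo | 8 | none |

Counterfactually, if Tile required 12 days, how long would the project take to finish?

26

The binding path is Plumbing→Flooring→Paint = 9+5+8 = 22; finish at 22 days.
The longest path through Tile is only 20 days, so Tile has float 2.
The binding chain switches to Plumbing→Electrical→Tile = 9+5+12 = 26; finish 26 days.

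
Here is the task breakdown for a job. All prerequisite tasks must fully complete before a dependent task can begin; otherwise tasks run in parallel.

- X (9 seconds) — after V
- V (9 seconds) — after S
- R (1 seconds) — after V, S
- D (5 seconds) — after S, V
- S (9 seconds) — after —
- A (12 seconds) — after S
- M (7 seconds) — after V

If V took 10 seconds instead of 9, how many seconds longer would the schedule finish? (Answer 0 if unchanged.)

Baseline: S→V→X = 9+9+9 = 27 → 27 seconds.
V lies on that path, so at 10 seconds the path becomes 28 seconds.
The critical path is still S→V→X; finish is now 28 seconds.
Change in finish: 28 − 27 = +1 seconds.

1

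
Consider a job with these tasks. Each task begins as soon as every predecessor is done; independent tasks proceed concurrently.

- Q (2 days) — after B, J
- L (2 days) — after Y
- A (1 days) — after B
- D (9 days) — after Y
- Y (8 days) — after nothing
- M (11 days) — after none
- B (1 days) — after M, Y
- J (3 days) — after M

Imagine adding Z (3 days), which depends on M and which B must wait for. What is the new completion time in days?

17

Originally the project takes 17 days.
With Z inserted, B now waits for max(M, Y, Z).
New critical path: M→Z→B→Q = 11+3+1+2 = 17 ⇒ 17 days.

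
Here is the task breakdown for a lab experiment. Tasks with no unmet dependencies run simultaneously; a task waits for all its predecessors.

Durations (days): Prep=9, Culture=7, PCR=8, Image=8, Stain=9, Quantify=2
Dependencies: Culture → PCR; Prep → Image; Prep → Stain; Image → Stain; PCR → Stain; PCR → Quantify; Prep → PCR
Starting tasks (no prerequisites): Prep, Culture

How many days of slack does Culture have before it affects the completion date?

Prep→PCR→Stain = 9+8+9 = 26 sets the makespan at 26 days.
The longest chain containing Culture totals 24 days.
So Culture can slip 9 − 7 = 2 days.

2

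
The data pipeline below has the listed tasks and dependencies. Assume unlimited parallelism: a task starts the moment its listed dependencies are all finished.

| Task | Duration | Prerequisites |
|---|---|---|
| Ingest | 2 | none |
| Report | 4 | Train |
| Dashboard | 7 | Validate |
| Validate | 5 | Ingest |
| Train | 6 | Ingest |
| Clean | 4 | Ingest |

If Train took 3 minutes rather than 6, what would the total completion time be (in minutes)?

14

Actual critical path: Ingest→Validate→Dashboard = 2+5+7 = 14 ⇒ 14 minutes.
The longest path through Train is only 12 minutes, so Train has float 2.
No other chain overtakes it, so the finish is 14 minutes.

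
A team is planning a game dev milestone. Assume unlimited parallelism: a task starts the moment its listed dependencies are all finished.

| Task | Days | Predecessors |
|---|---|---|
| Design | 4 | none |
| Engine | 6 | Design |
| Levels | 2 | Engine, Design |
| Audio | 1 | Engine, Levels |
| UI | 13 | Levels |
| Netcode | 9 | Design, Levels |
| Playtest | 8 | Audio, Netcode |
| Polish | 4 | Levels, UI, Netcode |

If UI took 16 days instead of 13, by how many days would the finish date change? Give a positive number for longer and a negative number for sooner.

Baseline: Design→Engine→Levels→UI→Polish = 4+6+2+13+4 = 29 → 29 days.
Since UI is critical, the +3 change carries straight to that chain (now 32 days).
No other chain overtakes it, so the finish is 32 days.
Change in finish: 32 − 29 = +3 days.

3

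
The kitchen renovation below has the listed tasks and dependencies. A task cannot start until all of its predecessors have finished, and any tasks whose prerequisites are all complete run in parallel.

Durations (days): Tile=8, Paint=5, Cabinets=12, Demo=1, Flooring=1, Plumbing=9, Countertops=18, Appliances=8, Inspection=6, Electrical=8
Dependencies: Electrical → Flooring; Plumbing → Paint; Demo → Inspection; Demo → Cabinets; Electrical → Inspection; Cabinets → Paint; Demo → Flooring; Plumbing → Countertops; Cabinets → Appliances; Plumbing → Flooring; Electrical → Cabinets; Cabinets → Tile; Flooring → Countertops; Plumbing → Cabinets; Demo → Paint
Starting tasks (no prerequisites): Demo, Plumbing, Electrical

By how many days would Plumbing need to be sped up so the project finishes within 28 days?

1

Current finish: 29 days; target: 28.
Plumbing is on every critical path, so each day cut from Plumbing cuts the finish by one (this holds down to a finish of 28).
Need 29 − 28 = 1 day off Plumbing → Plumbing becomes 8 days, finish becomes 28.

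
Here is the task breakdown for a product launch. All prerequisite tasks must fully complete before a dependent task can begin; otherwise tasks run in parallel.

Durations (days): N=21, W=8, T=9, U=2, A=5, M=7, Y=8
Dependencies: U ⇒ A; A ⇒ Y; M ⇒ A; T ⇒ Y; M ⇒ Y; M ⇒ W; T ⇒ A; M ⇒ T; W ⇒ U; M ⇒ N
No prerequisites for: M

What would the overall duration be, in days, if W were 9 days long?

31

The binding path is M→W→U→A→Y = 7+8+2+5+8 = 30; finish at 30 days.
W is on the critical path; changing it to 9 makes that path 31 days.
The critical path is still M→W→U→A→Y; finish is now 31 days.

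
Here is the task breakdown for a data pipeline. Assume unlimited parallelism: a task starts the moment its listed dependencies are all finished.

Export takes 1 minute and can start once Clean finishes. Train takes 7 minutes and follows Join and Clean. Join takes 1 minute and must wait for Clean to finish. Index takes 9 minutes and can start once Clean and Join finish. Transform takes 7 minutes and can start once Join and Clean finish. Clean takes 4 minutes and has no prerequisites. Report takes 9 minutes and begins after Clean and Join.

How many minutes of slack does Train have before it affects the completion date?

2

Clean→Join→Index = 4+1+9 = 14 sets the makespan at 14 minutes.
The longest chain containing Train totals 12 minutes.
So Train can slip 14 − 12 = 2 minutes.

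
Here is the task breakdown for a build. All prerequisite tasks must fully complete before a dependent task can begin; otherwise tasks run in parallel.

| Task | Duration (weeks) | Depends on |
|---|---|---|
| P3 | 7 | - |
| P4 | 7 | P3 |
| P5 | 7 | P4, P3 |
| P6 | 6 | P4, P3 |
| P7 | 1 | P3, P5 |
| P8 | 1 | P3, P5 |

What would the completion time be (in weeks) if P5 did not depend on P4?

20

With the dependency in place, P3→P4→P5→P7 = 7+7+7+1 = 22 sets the finish at 22 weeks.
Without P4→P5, P5's earliest start moves from 14 to 7.
New critical path: P3→P4→P6 = 7+7+6 = 20 ⇒ 20 weeks.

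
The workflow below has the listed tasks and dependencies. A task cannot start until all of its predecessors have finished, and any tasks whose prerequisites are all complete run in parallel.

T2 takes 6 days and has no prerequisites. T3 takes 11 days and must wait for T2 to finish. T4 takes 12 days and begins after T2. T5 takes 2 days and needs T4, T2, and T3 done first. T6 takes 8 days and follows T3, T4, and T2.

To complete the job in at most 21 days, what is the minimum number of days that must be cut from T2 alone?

Current finish: 26 days; target: 21.
T2 is on every critical path, so each day cut from T2 cuts the finish by one (this holds down to a finish of 21).
Need 26 − 21 = 5 days off T2 → T2 becomes 1 day, finish becomes 21.

5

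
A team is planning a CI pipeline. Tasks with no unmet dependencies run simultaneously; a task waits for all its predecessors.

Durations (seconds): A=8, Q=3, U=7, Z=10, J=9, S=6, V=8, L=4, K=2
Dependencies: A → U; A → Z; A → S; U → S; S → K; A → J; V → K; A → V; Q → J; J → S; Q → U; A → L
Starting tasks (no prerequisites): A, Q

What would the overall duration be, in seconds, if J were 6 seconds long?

The binding path is A→J→S→K = 8+9+6+2 = 25; finish at 25 seconds.
J is on the critical path; changing it to 6 makes that path 22 seconds.
New critical path: A→U→S→K = 8+7+6+2 = 23 ⇒ 23 seconds.

23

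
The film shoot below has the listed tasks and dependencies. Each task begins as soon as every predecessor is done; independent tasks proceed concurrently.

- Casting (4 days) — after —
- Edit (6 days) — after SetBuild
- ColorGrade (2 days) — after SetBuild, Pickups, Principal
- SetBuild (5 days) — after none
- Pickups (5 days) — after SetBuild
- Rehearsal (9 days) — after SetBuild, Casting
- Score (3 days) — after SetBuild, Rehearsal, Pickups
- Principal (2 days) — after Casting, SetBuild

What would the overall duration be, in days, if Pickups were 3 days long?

The binding path is SetBuild→Rehearsal→Score = 5+9+3 = 17; finish at 17 days.
Pickups has 4 days of float (longest path through it is 13).
The critical path is still SetBuild→Rehearsal→Score; finish is now 17 days.

17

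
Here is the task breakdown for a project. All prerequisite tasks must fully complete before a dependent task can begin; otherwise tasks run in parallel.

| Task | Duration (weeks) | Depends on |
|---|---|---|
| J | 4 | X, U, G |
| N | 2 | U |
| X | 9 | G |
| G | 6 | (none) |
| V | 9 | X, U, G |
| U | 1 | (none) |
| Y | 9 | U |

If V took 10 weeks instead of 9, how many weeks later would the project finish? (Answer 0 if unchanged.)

The binding path is G→X→V = 6+9+9 = 24; finish at 24 weeks.
Since V is critical, the +1 change carries straight to that chain (now 25 weeks).
That remains the longest chain; total 25 weeks.
Change in finish: 25 − 24 = +1 weeks.

1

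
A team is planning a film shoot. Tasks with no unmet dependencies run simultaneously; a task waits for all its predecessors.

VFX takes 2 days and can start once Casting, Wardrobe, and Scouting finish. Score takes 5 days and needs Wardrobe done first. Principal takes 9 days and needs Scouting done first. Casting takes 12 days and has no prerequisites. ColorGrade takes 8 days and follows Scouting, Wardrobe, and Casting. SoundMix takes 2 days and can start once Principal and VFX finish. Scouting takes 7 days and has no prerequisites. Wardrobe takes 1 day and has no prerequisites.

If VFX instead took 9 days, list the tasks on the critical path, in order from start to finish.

Baseline: Casting→ColorGrade = 12+8 = 20 → 20 days.
The longest path through VFX is only 16 days, so VFX has float 4.
The binding chain switches to Casting→VFX→SoundMix = 12+9+2 = 23; finish 23 days.

Casting, VFX, SoundMix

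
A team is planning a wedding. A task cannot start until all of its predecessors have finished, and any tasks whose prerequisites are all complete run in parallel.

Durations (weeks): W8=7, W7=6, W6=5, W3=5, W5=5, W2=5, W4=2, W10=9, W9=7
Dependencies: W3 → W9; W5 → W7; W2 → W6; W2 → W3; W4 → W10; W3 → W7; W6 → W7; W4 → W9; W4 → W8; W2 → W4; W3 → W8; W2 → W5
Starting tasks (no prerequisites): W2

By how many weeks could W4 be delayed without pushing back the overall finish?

The longest chain is W2→W3→W8 = 5+5+7 = 17; overall finish 17 weeks.
Longest path through W4: 16 weeks (earliest finish 7, latest finish 8).
Float = 17 − 16 = 1.

1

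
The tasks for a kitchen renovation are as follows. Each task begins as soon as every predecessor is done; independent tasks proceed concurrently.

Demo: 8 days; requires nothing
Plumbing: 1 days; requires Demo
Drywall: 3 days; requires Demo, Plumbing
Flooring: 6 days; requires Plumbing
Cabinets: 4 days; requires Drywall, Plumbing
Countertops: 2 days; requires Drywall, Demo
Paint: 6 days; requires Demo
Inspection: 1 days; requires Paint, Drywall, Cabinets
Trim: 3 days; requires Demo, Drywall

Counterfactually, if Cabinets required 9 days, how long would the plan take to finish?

Critical path before the change: Demo→Plumbing→Drywall→Cabinets→Inspection = 8+1+3+4+1 = 17 giving 17 days.
Cabinets is on the critical path; changing it to 9 makes that path 22 days.
The critical path is still Demo→Plumbing→Drywall→Cabinets→Inspection; finish is now 22 days.

22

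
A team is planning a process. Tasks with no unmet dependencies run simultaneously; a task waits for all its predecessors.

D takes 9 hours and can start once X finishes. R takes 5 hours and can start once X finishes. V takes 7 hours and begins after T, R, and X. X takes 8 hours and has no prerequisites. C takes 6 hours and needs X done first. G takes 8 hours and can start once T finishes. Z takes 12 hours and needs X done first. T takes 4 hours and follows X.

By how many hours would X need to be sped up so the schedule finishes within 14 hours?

6

Current finish: 20 hours; target: 14.
X is on every critical path, so each hour cut from X cuts the finish by one (this holds down to a finish of 13).
Need 20 − 14 = 6 hours off X → X becomes 2 hours, finish becomes 14.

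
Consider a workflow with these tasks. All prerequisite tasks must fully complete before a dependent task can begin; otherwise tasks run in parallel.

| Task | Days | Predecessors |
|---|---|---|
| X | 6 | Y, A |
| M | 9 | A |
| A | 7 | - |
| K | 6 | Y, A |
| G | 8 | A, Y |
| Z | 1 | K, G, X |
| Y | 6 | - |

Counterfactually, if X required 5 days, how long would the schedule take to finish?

As given, the longest chain is A→G→Z = 7+8+1 = 16, so the finish is 16 days.
X has 2 days of float (longest path through it is 14).
The critical path is still A→G→Z; finish is now 16 days.

16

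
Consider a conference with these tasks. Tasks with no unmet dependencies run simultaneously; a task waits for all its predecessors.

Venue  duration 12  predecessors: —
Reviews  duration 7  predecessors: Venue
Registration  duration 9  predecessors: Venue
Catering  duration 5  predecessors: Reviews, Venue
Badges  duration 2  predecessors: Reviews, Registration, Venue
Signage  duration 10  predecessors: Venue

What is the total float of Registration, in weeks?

1

Venue→Reviews→Catering = 12+7+5 = 24 sets the makespan at 24 weeks.
The longest chain containing Registration totals 23 weeks.
Float = 24 − 23 = 1.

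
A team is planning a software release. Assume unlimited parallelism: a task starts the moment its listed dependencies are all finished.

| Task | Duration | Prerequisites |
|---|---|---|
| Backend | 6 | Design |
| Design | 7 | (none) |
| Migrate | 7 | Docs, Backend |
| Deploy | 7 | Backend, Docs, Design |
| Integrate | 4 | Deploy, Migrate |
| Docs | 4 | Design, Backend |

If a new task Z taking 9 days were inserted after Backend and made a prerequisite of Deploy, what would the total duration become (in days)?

Originally the software release takes 28 days.
With Z inserted, Deploy now waits for max(Backend, Docs, Design, Z).
New critical path: Design→Backend→Z→Deploy→Integrate = 7+6+9+7+4 = 33 ⇒ 33 days.

33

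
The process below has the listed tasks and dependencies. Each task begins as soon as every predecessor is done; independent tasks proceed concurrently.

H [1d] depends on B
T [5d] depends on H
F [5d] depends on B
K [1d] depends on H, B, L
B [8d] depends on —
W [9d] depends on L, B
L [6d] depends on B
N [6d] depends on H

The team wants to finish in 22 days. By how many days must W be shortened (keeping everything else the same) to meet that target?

1

Current finish: 23 days; target: 22.
W is on every critical path, so each day cut from W cuts the finish by one (this holds down to a finish of 15).
Need 23 − 22 = 1 day off W → W becomes 8 days, finish becomes 22.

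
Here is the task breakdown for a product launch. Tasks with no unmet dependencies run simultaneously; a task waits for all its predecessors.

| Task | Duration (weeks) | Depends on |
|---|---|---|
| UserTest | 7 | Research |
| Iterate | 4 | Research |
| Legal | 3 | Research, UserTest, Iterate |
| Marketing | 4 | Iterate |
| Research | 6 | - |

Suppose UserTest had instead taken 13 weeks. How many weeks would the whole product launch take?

As given, the longest chain is Research→UserTest→Legal = 6+7+3 = 16, so the finish is 16 weeks.
UserTest is on the critical path; changing it to 13 makes that path 22 weeks.
The critical path is still Research→UserTest→Legal; finish is now 22 weeks.

22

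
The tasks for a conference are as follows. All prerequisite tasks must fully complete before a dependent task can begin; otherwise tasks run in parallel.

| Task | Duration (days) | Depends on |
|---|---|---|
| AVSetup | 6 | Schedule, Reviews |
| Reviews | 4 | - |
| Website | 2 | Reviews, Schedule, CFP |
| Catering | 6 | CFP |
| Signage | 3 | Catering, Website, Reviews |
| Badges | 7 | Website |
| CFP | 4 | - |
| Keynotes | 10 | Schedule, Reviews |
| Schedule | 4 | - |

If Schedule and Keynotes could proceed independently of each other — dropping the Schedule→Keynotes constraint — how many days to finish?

Original critical path: Reviews→Keynotes = 4+10 = 14 ⇒ 14 days.
Dropping Schedule→Keynotes doesn't change Keynotes's earliest start (4); another predecessor still binds.
New critical path: Reviews→Keynotes = 4+10 = 14 ⇒ 14 days.

14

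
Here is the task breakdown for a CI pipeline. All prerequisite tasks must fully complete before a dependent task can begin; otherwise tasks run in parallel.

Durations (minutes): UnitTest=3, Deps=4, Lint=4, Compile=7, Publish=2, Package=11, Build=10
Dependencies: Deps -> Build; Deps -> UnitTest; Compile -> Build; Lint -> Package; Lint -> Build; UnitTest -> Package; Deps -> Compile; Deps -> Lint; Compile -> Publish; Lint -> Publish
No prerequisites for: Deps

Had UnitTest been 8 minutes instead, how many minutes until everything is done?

23

As given, the longest chain is Deps→Compile→Build = 4+7+10 = 21, so the finish is 21 minutes.
UnitTest has 3 minutes of float (longest path through it is 18).
New critical path: Deps→UnitTest→Package = 4+8+11 = 23 ⇒ 23 minutes.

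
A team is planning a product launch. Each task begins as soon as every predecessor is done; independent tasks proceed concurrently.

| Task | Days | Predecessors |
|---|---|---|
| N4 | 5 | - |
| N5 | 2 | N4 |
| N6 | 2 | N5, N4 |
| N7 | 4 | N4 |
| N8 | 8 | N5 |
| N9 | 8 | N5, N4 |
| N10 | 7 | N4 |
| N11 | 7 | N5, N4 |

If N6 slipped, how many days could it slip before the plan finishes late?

6

N4→N5→N8 = 5+2+8 = 15 sets the makespan at 15 days.
The longest chain containing N6 totals 9 days.
Float = 15 − 9 = 6.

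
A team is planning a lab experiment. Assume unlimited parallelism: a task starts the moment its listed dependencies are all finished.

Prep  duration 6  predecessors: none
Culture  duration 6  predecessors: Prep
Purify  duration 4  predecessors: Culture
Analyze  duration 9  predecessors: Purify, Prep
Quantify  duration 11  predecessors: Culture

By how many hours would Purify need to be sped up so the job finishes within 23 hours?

2

Current finish: 25 hours; target: 23.
Purify is on every critical path, so each hour cut from Purify cuts the finish by one (this holds down to a finish of 23).
Need 25 − 23 = 2 hours off Purify → Purify becomes 2 hours, finish becomes 23.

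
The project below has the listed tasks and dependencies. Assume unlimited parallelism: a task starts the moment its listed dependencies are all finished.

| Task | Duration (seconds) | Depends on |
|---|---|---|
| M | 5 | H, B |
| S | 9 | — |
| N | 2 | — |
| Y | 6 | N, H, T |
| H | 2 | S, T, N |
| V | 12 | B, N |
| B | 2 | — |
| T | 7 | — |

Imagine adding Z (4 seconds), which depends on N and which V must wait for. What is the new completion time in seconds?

18

Originally the project takes 17 seconds.
With Z inserted, V now waits for max(B, N, Z).
New critical path: N→Z→V = 2+4+12 = 18 ⇒ 18 seconds.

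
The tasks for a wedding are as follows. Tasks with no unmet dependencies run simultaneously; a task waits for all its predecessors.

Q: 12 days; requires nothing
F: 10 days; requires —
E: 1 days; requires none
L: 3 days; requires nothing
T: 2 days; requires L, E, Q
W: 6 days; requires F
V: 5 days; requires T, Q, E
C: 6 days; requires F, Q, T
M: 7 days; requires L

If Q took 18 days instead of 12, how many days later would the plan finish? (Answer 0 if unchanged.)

6

As given, the longest chain is Q→T→C = 12+2+6 = 20, so the finish is 20 days.
Q lies on that path, so at 18 days the path becomes 26 days.
That remains the longest chain; total 26 days.
Change in finish: 26 − 20 = +6 days.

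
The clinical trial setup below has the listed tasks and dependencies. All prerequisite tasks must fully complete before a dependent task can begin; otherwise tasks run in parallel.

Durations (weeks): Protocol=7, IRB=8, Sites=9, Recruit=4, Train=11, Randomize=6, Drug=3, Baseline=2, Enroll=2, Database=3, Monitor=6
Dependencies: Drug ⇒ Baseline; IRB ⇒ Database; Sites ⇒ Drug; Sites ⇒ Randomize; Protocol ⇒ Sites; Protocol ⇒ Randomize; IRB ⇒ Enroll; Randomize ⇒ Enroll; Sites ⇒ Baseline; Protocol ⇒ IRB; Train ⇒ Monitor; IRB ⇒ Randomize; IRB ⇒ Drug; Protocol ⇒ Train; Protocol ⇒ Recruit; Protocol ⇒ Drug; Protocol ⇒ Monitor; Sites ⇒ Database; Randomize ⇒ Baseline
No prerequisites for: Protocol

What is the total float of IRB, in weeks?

1

Protocol→Sites→Randomize→Baseline = 7+9+6+2 = 24 sets the makespan at 24 weeks.
The longest chain containing IRB totals 23 weeks.
So IRB can slip 16 − 15 = 1 week.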